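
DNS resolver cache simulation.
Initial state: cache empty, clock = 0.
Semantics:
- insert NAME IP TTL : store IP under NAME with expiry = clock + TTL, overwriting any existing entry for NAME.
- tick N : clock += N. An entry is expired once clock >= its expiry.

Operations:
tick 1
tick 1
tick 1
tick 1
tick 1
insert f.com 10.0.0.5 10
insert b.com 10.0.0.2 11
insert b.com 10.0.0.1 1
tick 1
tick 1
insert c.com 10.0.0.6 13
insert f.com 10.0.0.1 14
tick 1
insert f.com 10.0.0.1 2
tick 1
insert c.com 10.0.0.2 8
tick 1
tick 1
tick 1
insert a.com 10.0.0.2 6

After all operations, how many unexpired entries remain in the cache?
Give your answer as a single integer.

Answer: 2

Derivation:
Op 1: tick 1 -> clock=1.
Op 2: tick 1 -> clock=2.
Op 3: tick 1 -> clock=3.
Op 4: tick 1 -> clock=4.
Op 5: tick 1 -> clock=5.
Op 6: insert f.com -> 10.0.0.5 (expiry=5+10=15). clock=5
Op 7: insert b.com -> 10.0.0.2 (expiry=5+11=16). clock=5
Op 8: insert b.com -> 10.0.0.1 (expiry=5+1=6). clock=5
Op 9: tick 1 -> clock=6. purged={b.com}
Op 10: tick 1 -> clock=7.
Op 11: insert c.com -> 10.0.0.6 (expiry=7+13=20). clock=7
Op 12: insert f.com -> 10.0.0.1 (expiry=7+14=21). clock=7
Op 13: tick 1 -> clock=8.
Op 14: insert f.com -> 10.0.0.1 (expiry=8+2=10). clock=8
Op 15: tick 1 -> clock=9.
Op 16: insert c.com -> 10.0.0.2 (expiry=9+8=17). clock=9
Op 17: tick 1 -> clock=10. purged={f.com}
Op 18: tick 1 -> clock=11.
Op 19: tick 1 -> clock=12.
Op 20: insert a.com -> 10.0.0.2 (expiry=12+6=18). clock=12
Final cache (unexpired): {a.com,c.com} -> size=2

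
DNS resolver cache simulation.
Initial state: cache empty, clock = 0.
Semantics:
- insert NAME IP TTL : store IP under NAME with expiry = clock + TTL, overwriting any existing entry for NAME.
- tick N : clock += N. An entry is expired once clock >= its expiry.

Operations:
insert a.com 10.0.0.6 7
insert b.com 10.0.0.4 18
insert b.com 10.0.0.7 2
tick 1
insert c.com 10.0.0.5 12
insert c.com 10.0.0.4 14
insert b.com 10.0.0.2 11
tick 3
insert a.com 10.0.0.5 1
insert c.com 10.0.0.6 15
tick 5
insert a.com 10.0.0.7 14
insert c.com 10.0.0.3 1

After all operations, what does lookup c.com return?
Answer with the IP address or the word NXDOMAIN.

Op 1: insert a.com -> 10.0.0.6 (expiry=0+7=7). clock=0
Op 2: insert b.com -> 10.0.0.4 (expiry=0+18=18). clock=0
Op 3: insert b.com -> 10.0.0.7 (expiry=0+2=2). clock=0
Op 4: tick 1 -> clock=1.
Op 5: insert c.com -> 10.0.0.5 (expiry=1+12=13). clock=1
Op 6: insert c.com -> 10.0.0.4 (expiry=1+14=15). clock=1
Op 7: insert b.com -> 10.0.0.2 (expiry=1+11=12). clock=1
Op 8: tick 3 -> clock=4.
Op 9: insert a.com -> 10.0.0.5 (expiry=4+1=5). clock=4
Op 10: insert c.com -> 10.0.0.6 (expiry=4+15=19). clock=4
Op 11: tick 5 -> clock=9. purged={a.com}
Op 12: insert a.com -> 10.0.0.7 (expiry=9+14=23). clock=9
Op 13: insert c.com -> 10.0.0.3 (expiry=9+1=10). clock=9
lookup c.com: present, ip=10.0.0.3 expiry=10 > clock=9

Answer: 10.0.0.3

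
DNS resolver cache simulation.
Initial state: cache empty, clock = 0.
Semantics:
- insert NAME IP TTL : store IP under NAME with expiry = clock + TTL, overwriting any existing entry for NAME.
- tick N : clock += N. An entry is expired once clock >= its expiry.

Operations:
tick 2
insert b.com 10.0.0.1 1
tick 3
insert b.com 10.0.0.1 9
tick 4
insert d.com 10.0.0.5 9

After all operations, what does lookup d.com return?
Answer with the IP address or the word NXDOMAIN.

Answer: 10.0.0.5

Derivation:
Op 1: tick 2 -> clock=2.
Op 2: insert b.com -> 10.0.0.1 (expiry=2+1=3). clock=2
Op 3: tick 3 -> clock=5. purged={b.com}
Op 4: insert b.com -> 10.0.0.1 (expiry=5+9=14). clock=5
Op 5: tick 4 -> clock=9.
Op 6: insert d.com -> 10.0.0.5 (expiry=9+9=18). clock=9
lookup d.com: present, ip=10.0.0.5 expiry=18 > clock=9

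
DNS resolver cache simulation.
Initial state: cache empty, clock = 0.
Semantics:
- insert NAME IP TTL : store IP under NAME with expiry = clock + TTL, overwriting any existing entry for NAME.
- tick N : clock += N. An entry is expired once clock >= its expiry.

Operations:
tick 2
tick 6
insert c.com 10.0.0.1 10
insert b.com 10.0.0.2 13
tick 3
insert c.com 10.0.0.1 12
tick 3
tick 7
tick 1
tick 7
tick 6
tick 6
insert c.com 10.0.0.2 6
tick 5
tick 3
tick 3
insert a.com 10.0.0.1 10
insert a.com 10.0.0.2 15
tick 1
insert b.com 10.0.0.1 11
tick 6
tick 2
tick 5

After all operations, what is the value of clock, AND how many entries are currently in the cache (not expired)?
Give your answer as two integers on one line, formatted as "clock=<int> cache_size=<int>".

Answer: clock=66 cache_size=1

Derivation:
Op 1: tick 2 -> clock=2.
Op 2: tick 6 -> clock=8.
Op 3: insert c.com -> 10.0.0.1 (expiry=8+10=18). clock=8
Op 4: insert b.com -> 10.0.0.2 (expiry=8+13=21). clock=8
Op 5: tick 3 -> clock=11.
Op 6: insert c.com -> 10.0.0.1 (expiry=11+12=23). clock=11
Op 7: tick 3 -> clock=14.
Op 8: tick 7 -> clock=21. purged={b.com}
Op 9: tick 1 -> clock=22.
Op 10: tick 7 -> clock=29. purged={c.com}
Op 11: tick 6 -> clock=35.
Op 12: tick 6 -> clock=41.
Op 13: insert c.com -> 10.0.0.2 (expiry=41+6=47). clock=41
Op 14: tick 5 -> clock=46.
Op 15: tick 3 -> clock=49. purged={c.com}
Op 16: tick 3 -> clock=52.
Op 17: insert a.com -> 10.0.0.1 (expiry=52+10=62). clock=52
Op 18: insert a.com -> 10.0.0.2 (expiry=52+15=67). clock=52
Op 19: tick 1 -> clock=53.
Op 20: insert b.com -> 10.0.0.1 (expiry=53+11=64). clock=53
Op 21: tick 6 -> clock=59.
Op 22: tick 2 -> clock=61.
Op 23: tick 5 -> clock=66. purged={b.com}
Final clock = 66
Final cache (unexpired): {a.com} -> size=1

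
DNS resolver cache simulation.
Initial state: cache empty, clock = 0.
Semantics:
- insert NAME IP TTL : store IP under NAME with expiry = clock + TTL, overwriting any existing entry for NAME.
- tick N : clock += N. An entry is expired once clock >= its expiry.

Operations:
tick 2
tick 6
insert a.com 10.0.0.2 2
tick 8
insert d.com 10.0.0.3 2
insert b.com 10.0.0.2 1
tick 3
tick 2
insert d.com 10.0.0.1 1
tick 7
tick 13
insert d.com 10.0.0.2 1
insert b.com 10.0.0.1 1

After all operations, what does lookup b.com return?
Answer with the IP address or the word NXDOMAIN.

Op 1: tick 2 -> clock=2.
Op 2: tick 6 -> clock=8.
Op 3: insert a.com -> 10.0.0.2 (expiry=8+2=10). clock=8
Op 4: tick 8 -> clock=16. purged={a.com}
Op 5: insert d.com -> 10.0.0.3 (expiry=16+2=18). clock=16
Op 6: insert b.com -> 10.0.0.2 (expiry=16+1=17). clock=16
Op 7: tick 3 -> clock=19. purged={b.com,d.com}
Op 8: tick 2 -> clock=21.
Op 9: insert d.com -> 10.0.0.1 (expiry=21+1=22). clock=21
Op 10: tick 7 -> clock=28. purged={d.com}
Op 11: tick 13 -> clock=41.
Op 12: insert d.com -> 10.0.0.2 (expiry=41+1=42). clock=41
Op 13: insert b.com -> 10.0.0.1 (expiry=41+1=42). clock=41
lookup b.com: present, ip=10.0.0.1 expiry=42 > clock=41

Answer: 10.0.0.1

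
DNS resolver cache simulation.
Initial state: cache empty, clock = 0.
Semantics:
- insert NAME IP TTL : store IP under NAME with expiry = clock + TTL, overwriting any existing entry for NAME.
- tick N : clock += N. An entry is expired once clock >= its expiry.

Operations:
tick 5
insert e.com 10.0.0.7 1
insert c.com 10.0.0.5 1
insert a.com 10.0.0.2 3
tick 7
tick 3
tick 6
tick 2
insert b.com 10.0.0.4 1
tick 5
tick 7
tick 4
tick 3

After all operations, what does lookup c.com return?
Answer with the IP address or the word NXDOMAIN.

Op 1: tick 5 -> clock=5.
Op 2: insert e.com -> 10.0.0.7 (expiry=5+1=6). clock=5
Op 3: insert c.com -> 10.0.0.5 (expiry=5+1=6). clock=5
Op 4: insert a.com -> 10.0.0.2 (expiry=5+3=8). clock=5
Op 5: tick 7 -> clock=12. purged={a.com,c.com,e.com}
Op 6: tick 3 -> clock=15.
Op 7: tick 6 -> clock=21.
Op 8: tick 2 -> clock=23.
Op 9: insert b.com -> 10.0.0.4 (expiry=23+1=24). clock=23
Op 10: tick 5 -> clock=28. purged={b.com}
Op 11: tick 7 -> clock=35.
Op 12: tick 4 -> clock=39.
Op 13: tick 3 -> clock=42.
lookup c.com: not in cache (expired or never inserted)

Answer: NXDOMAIN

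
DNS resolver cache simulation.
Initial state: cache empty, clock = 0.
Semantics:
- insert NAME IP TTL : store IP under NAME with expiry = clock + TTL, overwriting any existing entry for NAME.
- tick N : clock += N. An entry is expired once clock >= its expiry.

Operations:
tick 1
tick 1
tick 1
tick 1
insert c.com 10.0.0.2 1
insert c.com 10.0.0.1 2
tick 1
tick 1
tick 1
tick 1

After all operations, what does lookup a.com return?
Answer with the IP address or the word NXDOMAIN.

Op 1: tick 1 -> clock=1.
Op 2: tick 1 -> clock=2.
Op 3: tick 1 -> clock=3.
Op 4: tick 1 -> clock=4.
Op 5: insert c.com -> 10.0.0.2 (expiry=4+1=5). clock=4
Op 6: insert c.com -> 10.0.0.1 (expiry=4+2=6). clock=4
Op 7: tick 1 -> clock=5.
Op 8: tick 1 -> clock=6. purged={c.com}
Op 9: tick 1 -> clock=7.
Op 10: tick 1 -> clock=8.
lookup a.com: not in cache (expired or never inserted)

Answer: NXDOMAIN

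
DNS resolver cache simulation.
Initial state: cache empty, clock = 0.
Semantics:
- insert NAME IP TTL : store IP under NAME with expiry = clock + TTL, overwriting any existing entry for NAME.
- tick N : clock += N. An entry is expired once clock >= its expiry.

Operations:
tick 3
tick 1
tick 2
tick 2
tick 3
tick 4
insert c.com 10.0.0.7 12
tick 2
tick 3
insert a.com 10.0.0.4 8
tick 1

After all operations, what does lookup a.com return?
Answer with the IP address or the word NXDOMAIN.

Answer: 10.0.0.4

Derivation:
Op 1: tick 3 -> clock=3.
Op 2: tick 1 -> clock=4.
Op 3: tick 2 -> clock=6.
Op 4: tick 2 -> clock=8.
Op 5: tick 3 -> clock=11.
Op 6: tick 4 -> clock=15.
Op 7: insert c.com -> 10.0.0.7 (expiry=15+12=27). clock=15
Op 8: tick 2 -> clock=17.
Op 9: tick 3 -> clock=20.
Op 10: insert a.com -> 10.0.0.4 (expiry=20+8=28). clock=20
Op 11: tick 1 -> clock=21.
lookup a.com: present, ip=10.0.0.4 expiry=28 > clock=21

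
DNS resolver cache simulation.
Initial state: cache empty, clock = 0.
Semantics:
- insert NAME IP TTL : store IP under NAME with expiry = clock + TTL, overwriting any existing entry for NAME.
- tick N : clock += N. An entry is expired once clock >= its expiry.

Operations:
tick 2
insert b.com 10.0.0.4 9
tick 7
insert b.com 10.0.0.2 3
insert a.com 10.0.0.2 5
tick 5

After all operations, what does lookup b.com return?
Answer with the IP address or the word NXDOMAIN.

Op 1: tick 2 -> clock=2.
Op 2: insert b.com -> 10.0.0.4 (expiry=2+9=11). clock=2
Op 3: tick 7 -> clock=9.
Op 4: insert b.com -> 10.0.0.2 (expiry=9+3=12). clock=9
Op 5: insert a.com -> 10.0.0.2 (expiry=9+5=14). clock=9
Op 6: tick 5 -> clock=14. purged={a.com,b.com}
lookup b.com: not in cache (expired or never inserted)

Answer: NXDOMAIN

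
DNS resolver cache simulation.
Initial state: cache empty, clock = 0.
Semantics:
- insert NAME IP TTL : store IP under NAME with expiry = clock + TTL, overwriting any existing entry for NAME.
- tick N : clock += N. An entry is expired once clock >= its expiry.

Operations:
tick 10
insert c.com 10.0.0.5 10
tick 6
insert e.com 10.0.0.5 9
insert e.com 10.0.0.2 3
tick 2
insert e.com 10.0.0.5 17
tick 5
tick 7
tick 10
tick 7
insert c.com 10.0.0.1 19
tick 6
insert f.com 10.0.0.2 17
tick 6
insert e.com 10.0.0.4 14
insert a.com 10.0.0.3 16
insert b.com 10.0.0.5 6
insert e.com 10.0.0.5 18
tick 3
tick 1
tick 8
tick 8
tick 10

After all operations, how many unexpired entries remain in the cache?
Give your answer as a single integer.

Op 1: tick 10 -> clock=10.
Op 2: insert c.com -> 10.0.0.5 (expiry=10+10=20). clock=10
Op 3: tick 6 -> clock=16.
Op 4: insert e.com -> 10.0.0.5 (expiry=16+9=25). clock=16
Op 5: insert e.com -> 10.0.0.2 (expiry=16+3=19). clock=16
Op 6: tick 2 -> clock=18.
Op 7: insert e.com -> 10.0.0.5 (expiry=18+17=35). clock=18
Op 8: tick 5 -> clock=23. purged={c.com}
Op 9: tick 7 -> clock=30.
Op 10: tick 10 -> clock=40. purged={e.com}
Op 11: tick 7 -> clock=47.
Op 12: insert c.com -> 10.0.0.1 (expiry=47+19=66). clock=47
Op 13: tick 6 -> clock=53.
Op 14: insert f.com -> 10.0.0.2 (expiry=53+17=70). clock=53
Op 15: tick 6 -> clock=59.
Op 16: insert e.com -> 10.0.0.4 (expiry=59+14=73). clock=59
Op 17: insert a.com -> 10.0.0.3 (expiry=59+16=75). clock=59
Op 18: insert b.com -> 10.0.0.5 (expiry=59+6=65). clock=59
Op 19: insert e.com -> 10.0.0.5 (expiry=59+18=77). clock=59
Op 20: tick 3 -> clock=62.
Op 21: tick 1 -> clock=63.
Op 22: tick 8 -> clock=71. purged={b.com,c.com,f.com}
Op 23: tick 8 -> clock=79. purged={a.com,e.com}
Op 24: tick 10 -> clock=89.
Final cache (unexpired): {} -> size=0

Answer: 0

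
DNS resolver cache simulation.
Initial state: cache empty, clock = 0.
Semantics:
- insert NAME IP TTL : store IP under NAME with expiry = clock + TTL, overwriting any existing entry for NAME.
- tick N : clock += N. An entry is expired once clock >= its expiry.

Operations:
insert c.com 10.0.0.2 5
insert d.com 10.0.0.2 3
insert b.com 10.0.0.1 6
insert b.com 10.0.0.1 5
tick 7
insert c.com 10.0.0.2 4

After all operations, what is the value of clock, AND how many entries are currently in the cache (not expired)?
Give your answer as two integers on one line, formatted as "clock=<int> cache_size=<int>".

Answer: clock=7 cache_size=1

Derivation:
Op 1: insert c.com -> 10.0.0.2 (expiry=0+5=5). clock=0
Op 2: insert d.com -> 10.0.0.2 (expiry=0+3=3). clock=0
Op 3: insert b.com -> 10.0.0.1 (expiry=0+6=6). clock=0
Op 4: insert b.com -> 10.0.0.1 (expiry=0+5=5). clock=0
Op 5: tick 7 -> clock=7. purged={b.com,c.com,d.com}
Op 6: insert c.com -> 10.0.0.2 (expiry=7+4=11). clock=7
Final clock = 7
Final cache (unexpired): {c.com} -> size=1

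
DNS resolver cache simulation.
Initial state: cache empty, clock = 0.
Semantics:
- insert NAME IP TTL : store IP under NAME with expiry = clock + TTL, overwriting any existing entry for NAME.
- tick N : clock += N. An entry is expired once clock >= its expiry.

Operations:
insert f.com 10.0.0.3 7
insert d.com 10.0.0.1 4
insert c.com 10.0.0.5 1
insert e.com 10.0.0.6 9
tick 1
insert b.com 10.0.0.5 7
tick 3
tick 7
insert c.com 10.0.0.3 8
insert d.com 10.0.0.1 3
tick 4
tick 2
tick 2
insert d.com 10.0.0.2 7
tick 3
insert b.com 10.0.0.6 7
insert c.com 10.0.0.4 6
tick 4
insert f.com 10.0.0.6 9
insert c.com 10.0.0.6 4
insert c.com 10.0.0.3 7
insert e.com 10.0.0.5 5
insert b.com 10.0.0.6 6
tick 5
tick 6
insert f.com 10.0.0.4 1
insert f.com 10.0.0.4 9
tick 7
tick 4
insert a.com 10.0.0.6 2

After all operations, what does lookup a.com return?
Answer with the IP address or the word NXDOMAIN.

Answer: 10.0.0.6

Derivation:
Op 1: insert f.com -> 10.0.0.3 (expiry=0+7=7). clock=0
Op 2: insert d.com -> 10.0.0.1 (expiry=0+4=4). clock=0
Op 3: insert c.com -> 10.0.0.5 (expiry=0+1=1). clock=0
Op 4: insert e.com -> 10.0.0.6 (expiry=0+9=9). clock=0
Op 5: tick 1 -> clock=1. purged={c.com}
Op 6: insert b.com -> 10.0.0.5 (expiry=1+7=8). clock=1
Op 7: tick 3 -> clock=4. purged={d.com}
Op 8: tick 7 -> clock=11. purged={b.com,e.com,f.com}
Op 9: insert c.com -> 10.0.0.3 (expiry=11+8=19). clock=11
Op 10: insert d.com -> 10.0.0.1 (expiry=11+3=14). clock=11
Op 11: tick 4 -> clock=15. purged={d.com}
Op 12: tick 2 -> clock=17.
Op 13: tick 2 -> clock=19. purged={c.com}
Op 14: insert d.com -> 10.0.0.2 (expiry=19+7=26). clock=19
Op 15: tick 3 -> clock=22.
Op 16: insert b.com -> 10.0.0.6 (expiry=22+7=29). clock=22
Op 17: insert c.com -> 10.0.0.4 (expiry=22+6=28). clock=22
Op 18: tick 4 -> clock=26. purged={d.com}
Op 19: insert f.com -> 10.0.0.6 (expiry=26+9=35). clock=26
Op 20: insert c.com -> 10.0.0.6 (expiry=26+4=30). clock=26
Op 21: insert c.com -> 10.0.0.3 (expiry=26+7=33). clock=26
Op 22: insert e.com -> 10.0.0.5 (expiry=26+5=31). clock=26
Op 23: insert b.com -> 10.0.0.6 (expiry=26+6=32). clock=26
Op 24: tick 5 -> clock=31. purged={e.com}
Op 25: tick 6 -> clock=37. purged={b.com,c.com,f.com}
Op 26: insert f.com -> 10.0.0.4 (expiry=37+1=38). clock=37
Op 27: insert f.com -> 10.0.0.4 (expiry=37+9=46). clock=37
Op 28: tick 7 -> clock=44.
Op 29: tick 4 -> clock=48. purged={f.com}
Op 30: insert a.com -> 10.0.0.6 (expiry=48+2=50). clock=48
lookup a.com: present, ip=10.0.0.6 expiry=50 > clock=48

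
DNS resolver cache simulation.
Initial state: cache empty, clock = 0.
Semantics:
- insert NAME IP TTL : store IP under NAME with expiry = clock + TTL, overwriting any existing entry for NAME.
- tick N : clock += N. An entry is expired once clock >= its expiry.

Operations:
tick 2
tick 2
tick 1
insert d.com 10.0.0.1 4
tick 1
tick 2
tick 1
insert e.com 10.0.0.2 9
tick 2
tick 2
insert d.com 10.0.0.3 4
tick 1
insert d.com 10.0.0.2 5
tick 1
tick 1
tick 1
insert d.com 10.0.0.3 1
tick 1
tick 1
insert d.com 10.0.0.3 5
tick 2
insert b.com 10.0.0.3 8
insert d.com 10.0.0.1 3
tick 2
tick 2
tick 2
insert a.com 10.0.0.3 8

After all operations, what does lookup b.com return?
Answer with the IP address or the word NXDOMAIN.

Answer: 10.0.0.3

Derivation:
Op 1: tick 2 -> clock=2.
Op 2: tick 2 -> clock=4.
Op 3: tick 1 -> clock=5.
Op 4: insert d.com -> 10.0.0.1 (expiry=5+4=9). clock=5
Op 5: tick 1 -> clock=6.
Op 6: tick 2 -> clock=8.
Op 7: tick 1 -> clock=9. purged={d.com}
Op 8: insert e.com -> 10.0.0.2 (expiry=9+9=18). clock=9
Op 9: tick 2 -> clock=11.
Op 10: tick 2 -> clock=13.
Op 11: insert d.com -> 10.0.0.3 (expiry=13+4=17). clock=13
Op 12: tick 1 -> clock=14.
Op 13: insert d.com -> 10.0.0.2 (expiry=14+5=19). clock=14
Op 14: tick 1 -> clock=15.
Op 15: tick 1 -> clock=16.
Op 16: tick 1 -> clock=17.
Op 17: insert d.com -> 10.0.0.3 (expiry=17+1=18). clock=17
Op 18: tick 1 -> clock=18. purged={d.com,e.com}
Op 19: tick 1 -> clock=19.
Op 20: insert d.com -> 10.0.0.3 (expiry=19+5=24). clock=19
Op 21: tick 2 -> clock=21.
Op 22: insert b.com -> 10.0.0.3 (expiry=21+8=29). clock=21
Op 23: insert d.com -> 10.0.0.1 (expiry=21+3=24). clock=21
Op 24: tick 2 -> clock=23.
Op 25: tick 2 -> clock=25. purged={d.com}
Op 26: tick 2 -> clock=27.
Op 27: insert a.com -> 10.0.0.3 (expiry=27+8=35). clock=27
lookup b.com: present, ip=10.0.0.3 expiry=29 > clock=27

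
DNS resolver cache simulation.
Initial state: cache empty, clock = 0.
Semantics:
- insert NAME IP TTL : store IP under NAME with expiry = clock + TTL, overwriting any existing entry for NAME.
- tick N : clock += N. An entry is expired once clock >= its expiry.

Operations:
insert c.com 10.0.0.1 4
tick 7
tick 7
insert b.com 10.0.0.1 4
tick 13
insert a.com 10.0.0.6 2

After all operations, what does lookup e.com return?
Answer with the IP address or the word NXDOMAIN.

Op 1: insert c.com -> 10.0.0.1 (expiry=0+4=4). clock=0
Op 2: tick 7 -> clock=7. purged={c.com}
Op 3: tick 7 -> clock=14.
Op 4: insert b.com -> 10.0.0.1 (expiry=14+4=18). clock=14
Op 5: tick 13 -> clock=27. purged={b.com}
Op 6: insert a.com -> 10.0.0.6 (expiry=27+2=29). clock=27
lookup e.com: not in cache (expired or never inserted)

Answer: NXDOMAIN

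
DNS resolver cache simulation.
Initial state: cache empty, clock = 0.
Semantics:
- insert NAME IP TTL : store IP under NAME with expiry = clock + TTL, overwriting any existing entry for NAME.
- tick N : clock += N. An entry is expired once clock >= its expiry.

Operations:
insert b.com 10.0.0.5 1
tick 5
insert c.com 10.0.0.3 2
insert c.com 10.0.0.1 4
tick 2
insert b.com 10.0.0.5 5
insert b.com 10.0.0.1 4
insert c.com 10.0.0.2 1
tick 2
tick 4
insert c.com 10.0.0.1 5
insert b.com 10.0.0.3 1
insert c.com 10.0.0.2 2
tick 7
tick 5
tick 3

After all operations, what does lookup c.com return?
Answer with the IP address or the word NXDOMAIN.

Op 1: insert b.com -> 10.0.0.5 (expiry=0+1=1). clock=0
Op 2: tick 5 -> clock=5. purged={b.com}
Op 3: insert c.com -> 10.0.0.3 (expiry=5+2=7). clock=5
Op 4: insert c.com -> 10.0.0.1 (expiry=5+4=9). clock=5
Op 5: tick 2 -> clock=7.
Op 6: insert b.com -> 10.0.0.5 (expiry=7+5=12). clock=7
Op 7: insert b.com -> 10.0.0.1 (expiry=7+4=11). clock=7
Op 8: insert c.com -> 10.0.0.2 (expiry=7+1=8). clock=7
Op 9: tick 2 -> clock=9. purged={c.com}
Op 10: tick 4 -> clock=13. purged={b.com}
Op 11: insert c.com -> 10.0.0.1 (expiry=13+5=18). clock=13
Op 12: insert b.com -> 10.0.0.3 (expiry=13+1=14). clock=13
Op 13: insert c.com -> 10.0.0.2 (expiry=13+2=15). clock=13
Op 14: tick 7 -> clock=20. purged={b.com,c.com}
Op 15: tick 5 -> clock=25.
Op 16: tick 3 -> clock=28.
lookup c.com: not in cache (expired or never inserted)

Answer: NXDOMAIN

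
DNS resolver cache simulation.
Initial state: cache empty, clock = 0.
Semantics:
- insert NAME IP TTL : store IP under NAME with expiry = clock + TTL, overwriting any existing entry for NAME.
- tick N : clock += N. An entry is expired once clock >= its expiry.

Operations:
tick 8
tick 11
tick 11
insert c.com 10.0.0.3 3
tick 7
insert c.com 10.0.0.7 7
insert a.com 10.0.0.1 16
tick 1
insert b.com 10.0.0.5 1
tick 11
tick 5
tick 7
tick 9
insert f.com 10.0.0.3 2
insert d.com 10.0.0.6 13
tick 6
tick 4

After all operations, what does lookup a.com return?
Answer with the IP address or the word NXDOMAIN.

Op 1: tick 8 -> clock=8.
Op 2: tick 11 -> clock=19.
Op 3: tick 11 -> clock=30.
Op 4: insert c.com -> 10.0.0.3 (expiry=30+3=33). clock=30
Op 5: tick 7 -> clock=37. purged={c.com}
Op 6: insert c.com -> 10.0.0.7 (expiry=37+7=44). clock=37
Op 7: insert a.com -> 10.0.0.1 (expiry=37+16=53). clock=37
Op 8: tick 1 -> clock=38.
Op 9: insert b.com -> 10.0.0.5 (expiry=38+1=39). clock=38
Op 10: tick 11 -> clock=49. purged={b.com,c.com}
Op 11: tick 5 -> clock=54. purged={a.com}
Op 12: tick 7 -> clock=61.
Op 13: tick 9 -> clock=70.
Op 14: insert f.com -> 10.0.0.3 (expiry=70+2=72). clock=70
Op 15: insert d.com -> 10.0.0.6 (expiry=70+13=83). clock=70
Op 16: tick 6 -> clock=76. purged={f.com}
Op 17: tick 4 -> clock=80.
lookup a.com: not in cache (expired or never inserted)

Answer: NXDOMAIN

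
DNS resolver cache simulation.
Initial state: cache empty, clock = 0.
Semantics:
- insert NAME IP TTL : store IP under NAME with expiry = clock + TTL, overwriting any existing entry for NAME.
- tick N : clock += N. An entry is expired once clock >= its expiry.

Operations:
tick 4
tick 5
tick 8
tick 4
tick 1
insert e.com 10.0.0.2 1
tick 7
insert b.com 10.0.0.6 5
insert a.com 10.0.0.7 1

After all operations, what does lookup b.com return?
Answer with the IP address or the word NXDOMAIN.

Answer: 10.0.0.6

Derivation:
Op 1: tick 4 -> clock=4.
Op 2: tick 5 -> clock=9.
Op 3: tick 8 -> clock=17.
Op 4: tick 4 -> clock=21.
Op 5: tick 1 -> clock=22.
Op 6: insert e.com -> 10.0.0.2 (expiry=22+1=23). clock=22
Op 7: tick 7 -> clock=29. purged={e.com}
Op 8: insert b.com -> 10.0.0.6 (expiry=29+5=34). clock=29
Op 9: insert a.com -> 10.0.0.7 (expiry=29+1=30). clock=29
lookup b.com: present, ip=10.0.0.6 expiry=34 > clock=29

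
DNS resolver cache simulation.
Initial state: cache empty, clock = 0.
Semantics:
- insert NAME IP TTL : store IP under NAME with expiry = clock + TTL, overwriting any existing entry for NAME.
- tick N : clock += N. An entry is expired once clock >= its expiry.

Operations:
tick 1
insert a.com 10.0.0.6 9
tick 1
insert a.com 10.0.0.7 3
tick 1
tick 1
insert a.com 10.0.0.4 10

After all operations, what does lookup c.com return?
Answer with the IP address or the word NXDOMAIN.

Op 1: tick 1 -> clock=1.
Op 2: insert a.com -> 10.0.0.6 (expiry=1+9=10). clock=1
Op 3: tick 1 -> clock=2.
Op 4: insert a.com -> 10.0.0.7 (expiry=2+3=5). clock=2
Op 5: tick 1 -> clock=3.
Op 6: tick 1 -> clock=4.
Op 7: insert a.com -> 10.0.0.4 (expiry=4+10=14). clock=4
lookup c.com: not in cache (expired or never inserted)

Answer: NXDOMAIN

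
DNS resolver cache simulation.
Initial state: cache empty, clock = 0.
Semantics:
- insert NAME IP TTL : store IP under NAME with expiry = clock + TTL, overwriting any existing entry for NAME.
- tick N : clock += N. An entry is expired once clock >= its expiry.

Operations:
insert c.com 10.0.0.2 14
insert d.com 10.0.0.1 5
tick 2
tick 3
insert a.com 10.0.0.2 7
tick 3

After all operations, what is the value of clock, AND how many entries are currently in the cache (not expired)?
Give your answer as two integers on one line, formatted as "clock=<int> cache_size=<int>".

Op 1: insert c.com -> 10.0.0.2 (expiry=0+14=14). clock=0
Op 2: insert d.com -> 10.0.0.1 (expiry=0+5=5). clock=0
Op 3: tick 2 -> clock=2.
Op 4: tick 3 -> clock=5. purged={d.com}
Op 5: insert a.com -> 10.0.0.2 (expiry=5+7=12). clock=5
Op 6: tick 3 -> clock=8.
Final clock = 8
Final cache (unexpired): {a.com,c.com} -> size=2

Answer: clock=8 cache_size=2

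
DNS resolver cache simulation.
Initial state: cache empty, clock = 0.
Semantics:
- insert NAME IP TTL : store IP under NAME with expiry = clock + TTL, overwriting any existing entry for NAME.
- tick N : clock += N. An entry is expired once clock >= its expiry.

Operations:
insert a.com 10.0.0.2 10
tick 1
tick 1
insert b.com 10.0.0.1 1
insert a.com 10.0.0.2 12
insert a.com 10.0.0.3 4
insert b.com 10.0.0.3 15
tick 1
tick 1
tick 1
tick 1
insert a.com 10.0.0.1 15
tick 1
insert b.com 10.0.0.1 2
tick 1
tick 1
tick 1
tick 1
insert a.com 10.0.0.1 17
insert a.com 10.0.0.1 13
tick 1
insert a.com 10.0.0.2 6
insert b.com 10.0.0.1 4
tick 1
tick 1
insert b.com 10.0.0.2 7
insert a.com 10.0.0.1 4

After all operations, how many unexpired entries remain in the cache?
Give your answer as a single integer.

Op 1: insert a.com -> 10.0.0.2 (expiry=0+10=10). clock=0
Op 2: tick 1 -> clock=1.
Op 3: tick 1 -> clock=2.
Op 4: insert b.com -> 10.0.0.1 (expiry=2+1=3). clock=2
Op 5: insert a.com -> 10.0.0.2 (expiry=2+12=14). clock=2
Op 6: insert a.com -> 10.0.0.3 (expiry=2+4=6). clock=2
Op 7: insert b.com -> 10.0.0.3 (expiry=2+15=17). clock=2
Op 8: tick 1 -> clock=3.
Op 9: tick 1 -> clock=4.
Op 10: tick 1 -> clock=5.
Op 11: tick 1 -> clock=6. purged={a.com}
Op 12: insert a.com -> 10.0.0.1 (expiry=6+15=21). clock=6
Op 13: tick 1 -> clock=7.
Op 14: insert b.com -> 10.0.0.1 (expiry=7+2=9). clock=7
Op 15: tick 1 -> clock=8.
Op 16: tick 1 -> clock=9. purged={b.com}
Op 17: tick 1 -> clock=10.
Op 18: tick 1 -> clock=11.
Op 19: insert a.com -> 10.0.0.1 (expiry=11+17=28). clock=11
Op 20: insert a.com -> 10.0.0.1 (expiry=11+13=24). clock=11
Op 21: tick 1 -> clock=12.
Op 22: insert a.com -> 10.0.0.2 (expiry=12+6=18). clock=12
Op 23: insert b.com -> 10.0.0.1 (expiry=12+4=16). clock=12
Op 24: tick 1 -> clock=13.
Op 25: tick 1 -> clock=14.
Op 26: insert b.com -> 10.0.0.2 (expiry=14+7=21). clock=14
Op 27: insert a.com -> 10.0.0.1 (expiry=14+4=18). clock=14
Final cache (unexpired): {a.com,b.com} -> size=2

Answer: 2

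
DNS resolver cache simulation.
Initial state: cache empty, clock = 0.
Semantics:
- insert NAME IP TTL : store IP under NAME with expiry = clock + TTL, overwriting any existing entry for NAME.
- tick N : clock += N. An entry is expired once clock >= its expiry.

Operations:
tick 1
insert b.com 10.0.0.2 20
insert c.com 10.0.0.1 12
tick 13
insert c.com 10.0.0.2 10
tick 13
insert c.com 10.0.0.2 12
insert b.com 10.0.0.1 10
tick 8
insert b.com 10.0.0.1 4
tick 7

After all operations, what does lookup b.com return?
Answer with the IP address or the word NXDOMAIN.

Op 1: tick 1 -> clock=1.
Op 2: insert b.com -> 10.0.0.2 (expiry=1+20=21). clock=1
Op 3: insert c.com -> 10.0.0.1 (expiry=1+12=13). clock=1
Op 4: tick 13 -> clock=14. purged={c.com}
Op 5: insert c.com -> 10.0.0.2 (expiry=14+10=24). clock=14
Op 6: tick 13 -> clock=27. purged={b.com,c.com}
Op 7: insert c.com -> 10.0.0.2 (expiry=27+12=39). clock=27
Op 8: insert b.com -> 10.0.0.1 (expiry=27+10=37). clock=27
Op 9: tick 8 -> clock=35.
Op 10: insert b.com -> 10.0.0.1 (expiry=35+4=39). clock=35
Op 11: tick 7 -> clock=42. purged={b.com,c.com}
lookup b.com: not in cache (expired or never inserted)

Answer: NXDOMAIN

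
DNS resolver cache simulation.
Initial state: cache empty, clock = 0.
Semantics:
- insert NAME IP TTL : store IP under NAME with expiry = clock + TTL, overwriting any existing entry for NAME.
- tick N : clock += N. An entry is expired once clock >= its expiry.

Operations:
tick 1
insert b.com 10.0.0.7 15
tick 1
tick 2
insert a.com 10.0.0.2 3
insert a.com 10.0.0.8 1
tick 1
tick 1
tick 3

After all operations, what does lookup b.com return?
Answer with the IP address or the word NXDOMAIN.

Answer: 10.0.0.7

Derivation:
Op 1: tick 1 -> clock=1.
Op 2: insert b.com -> 10.0.0.7 (expiry=1+15=16). clock=1
Op 3: tick 1 -> clock=2.
Op 4: tick 2 -> clock=4.
Op 5: insert a.com -> 10.0.0.2 (expiry=4+3=7). clock=4
Op 6: insert a.com -> 10.0.0.8 (expiry=4+1=5). clock=4
Op 7: tick 1 -> clock=5. purged={a.com}
Op 8: tick 1 -> clock=6.
Op 9: tick 3 -> clock=9.
lookup b.com: present, ip=10.0.0.7 expiry=16 > clock=9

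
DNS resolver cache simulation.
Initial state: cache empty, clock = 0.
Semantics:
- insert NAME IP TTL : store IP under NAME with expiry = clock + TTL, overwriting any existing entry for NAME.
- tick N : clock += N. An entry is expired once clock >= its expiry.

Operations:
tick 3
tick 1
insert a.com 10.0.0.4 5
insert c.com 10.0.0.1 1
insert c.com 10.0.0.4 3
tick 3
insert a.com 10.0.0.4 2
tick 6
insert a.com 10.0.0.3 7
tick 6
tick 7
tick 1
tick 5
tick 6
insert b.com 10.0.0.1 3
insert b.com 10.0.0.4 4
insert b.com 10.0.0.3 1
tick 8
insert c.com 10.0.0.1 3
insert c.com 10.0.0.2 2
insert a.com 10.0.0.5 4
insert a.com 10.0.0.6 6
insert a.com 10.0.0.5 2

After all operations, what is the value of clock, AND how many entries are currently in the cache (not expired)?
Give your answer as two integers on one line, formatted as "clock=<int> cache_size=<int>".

Answer: clock=46 cache_size=2

Derivation:
Op 1: tick 3 -> clock=3.
Op 2: tick 1 -> clock=4.
Op 3: insert a.com -> 10.0.0.4 (expiry=4+5=9). clock=4
Op 4: insert c.com -> 10.0.0.1 (expiry=4+1=5). clock=4
Op 5: insert c.com -> 10.0.0.4 (expiry=4+3=7). clock=4
Op 6: tick 3 -> clock=7. purged={c.com}
Op 7: insert a.com -> 10.0.0.4 (expiry=7+2=9). clock=7
Op 8: tick 6 -> clock=13. purged={a.com}
Op 9: insert a.com -> 10.0.0.3 (expiry=13+7=20). clock=13
Op 10: tick 6 -> clock=19.
Op 11: tick 7 -> clock=26. purged={a.com}
Op 12: tick 1 -> clock=27.
Op 13: tick 5 -> clock=32.
Op 14: tick 6 -> clock=38.
Op 15: insert b.com -> 10.0.0.1 (expiry=38+3=41). clock=38
Op 16: insert b.com -> 10.0.0.4 (expiry=38+4=42). clock=38
Op 17: insert b.com -> 10.0.0.3 (expiry=38+1=39). clock=38
Op 18: tick 8 -> clock=46. purged={b.com}
Op 19: insert c.com -> 10.0.0.1 (expiry=46+3=49). clock=46
Op 20: insert c.com -> 10.0.0.2 (expiry=46+2=48). clock=46
Op 21: insert a.com -> 10.0.0.5 (expiry=46+4=50). clock=46
Op 22: insert a.com -> 10.0.0.6 (expiry=46+6=52). clock=46
Op 23: insert a.com -> 10.0.0.5 (expiry=46+2=48). clock=46
Final clock = 46
Final cache (unexpired): {a.com,c.com} -> size=2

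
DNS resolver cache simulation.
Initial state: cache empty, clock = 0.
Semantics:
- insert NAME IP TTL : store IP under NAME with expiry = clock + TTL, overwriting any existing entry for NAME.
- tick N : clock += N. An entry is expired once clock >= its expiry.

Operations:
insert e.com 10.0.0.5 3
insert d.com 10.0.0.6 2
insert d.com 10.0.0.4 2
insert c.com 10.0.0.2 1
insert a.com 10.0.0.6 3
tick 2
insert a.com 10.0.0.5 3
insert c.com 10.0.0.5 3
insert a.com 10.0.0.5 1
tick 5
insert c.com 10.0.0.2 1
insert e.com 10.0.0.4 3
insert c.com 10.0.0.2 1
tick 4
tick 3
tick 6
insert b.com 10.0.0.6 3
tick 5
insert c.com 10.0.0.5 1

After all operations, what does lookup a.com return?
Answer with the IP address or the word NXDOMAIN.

Answer: NXDOMAIN

Derivation:
Op 1: insert e.com -> 10.0.0.5 (expiry=0+3=3). clock=0
Op 2: insert d.com -> 10.0.0.6 (expiry=0+2=2). clock=0
Op 3: insert d.com -> 10.0.0.4 (expiry=0+2=2). clock=0
Op 4: insert c.com -> 10.0.0.2 (expiry=0+1=1). clock=0
Op 5: insert a.com -> 10.0.0.6 (expiry=0+3=3). clock=0
Op 6: tick 2 -> clock=2. purged={c.com,d.com}
Op 7: insert a.com -> 10.0.0.5 (expiry=2+3=5). clock=2
Op 8: insert c.com -> 10.0.0.5 (expiry=2+3=5). clock=2
Op 9: insert a.com -> 10.0.0.5 (expiry=2+1=3). clock=2
Op 10: tick 5 -> clock=7. purged={a.com,c.com,e.com}
Op 11: insert c.com -> 10.0.0.2 (expiry=7+1=8). clock=7
Op 12: insert e.com -> 10.0.0.4 (expiry=7+3=10). clock=7
Op 13: insert c.com -> 10.0.0.2 (expiry=7+1=8). clock=7
Op 14: tick 4 -> clock=11. purged={c.com,e.com}
Op 15: tick 3 -> clock=14.
Op 16: tick 6 -> clock=20.
Op 17: insert b.com -> 10.0.0.6 (expiry=20+3=23). clock=20
Op 18: tick 5 -> clock=25. purged={b.com}
Op 19: insert c.com -> 10.0.0.5 (expiry=25+1=26). clock=25
lookup a.com: not in cache (expired or never inserted)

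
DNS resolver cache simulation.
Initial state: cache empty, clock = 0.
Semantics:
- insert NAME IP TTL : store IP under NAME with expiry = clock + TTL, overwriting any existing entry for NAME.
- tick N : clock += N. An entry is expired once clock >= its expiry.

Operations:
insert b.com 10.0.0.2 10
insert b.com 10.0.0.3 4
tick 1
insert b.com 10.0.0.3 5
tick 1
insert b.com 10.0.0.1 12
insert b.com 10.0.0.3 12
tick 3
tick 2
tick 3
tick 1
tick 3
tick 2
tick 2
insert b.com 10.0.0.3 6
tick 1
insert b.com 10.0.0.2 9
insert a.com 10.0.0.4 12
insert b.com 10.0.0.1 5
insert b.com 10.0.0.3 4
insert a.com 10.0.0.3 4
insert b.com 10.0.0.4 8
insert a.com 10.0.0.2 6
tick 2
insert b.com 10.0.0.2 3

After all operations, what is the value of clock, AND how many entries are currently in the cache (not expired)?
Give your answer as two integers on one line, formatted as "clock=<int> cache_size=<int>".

Op 1: insert b.com -> 10.0.0.2 (expiry=0+10=10). clock=0
Op 2: insert b.com -> 10.0.0.3 (expiry=0+4=4). clock=0
Op 3: tick 1 -> clock=1.
Op 4: insert b.com -> 10.0.0.3 (expiry=1+5=6). clock=1
Op 5: tick 1 -> clock=2.
Op 6: insert b.com -> 10.0.0.1 (expiry=2+12=14). clock=2
Op 7: insert b.com -> 10.0.0.3 (expiry=2+12=14). clock=2
Op 8: tick 3 -> clock=5.
Op 9: tick 2 -> clock=7.
Op 10: tick 3 -> clock=10.
Op 11: tick 1 -> clock=11.
Op 12: tick 3 -> clock=14. purged={b.com}
Op 13: tick 2 -> clock=16.
Op 14: tick 2 -> clock=18.
Op 15: insert b.com -> 10.0.0.3 (expiry=18+6=24). clock=18
Op 16: tick 1 -> clock=19.
Op 17: insert b.com -> 10.0.0.2 (expiry=19+9=28). clock=19
Op 18: insert a.com -> 10.0.0.4 (expiry=19+12=31). clock=19
Op 19: insert b.com -> 10.0.0.1 (expiry=19+5=24). clock=19
Op 20: insert b.com -> 10.0.0.3 (expiry=19+4=23). clock=19
Op 21: insert a.com -> 10.0.0.3 (expiry=19+4=23). clock=19
Op 22: insert b.com -> 10.0.0.4 (expiry=19+8=27). clock=19
Op 23: insert a.com -> 10.0.0.2 (expiry=19+6=25). clock=19
Op 24: tick 2 -> clock=21.
Op 25: insert b.com -> 10.0.0.2 (expiry=21+3=24). clock=21
Final clock = 21
Final cache (unexpired): {a.com,b.com} -> size=2

Answer: clock=21 cache_size=2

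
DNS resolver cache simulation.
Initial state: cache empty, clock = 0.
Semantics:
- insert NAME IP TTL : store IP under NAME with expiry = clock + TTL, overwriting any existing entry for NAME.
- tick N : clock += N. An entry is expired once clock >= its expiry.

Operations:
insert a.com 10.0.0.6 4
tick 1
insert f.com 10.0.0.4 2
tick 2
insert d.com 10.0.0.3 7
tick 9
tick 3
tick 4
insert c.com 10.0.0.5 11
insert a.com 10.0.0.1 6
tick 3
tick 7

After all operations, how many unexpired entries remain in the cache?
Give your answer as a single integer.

Op 1: insert a.com -> 10.0.0.6 (expiry=0+4=4). clock=0
Op 2: tick 1 -> clock=1.
Op 3: insert f.com -> 10.0.0.4 (expiry=1+2=3). clock=1
Op 4: tick 2 -> clock=3. purged={f.com}
Op 5: insert d.com -> 10.0.0.3 (expiry=3+7=10). clock=3
Op 6: tick 9 -> clock=12. purged={a.com,d.com}
Op 7: tick 3 -> clock=15.
Op 8: tick 4 -> clock=19.
Op 9: insert c.com -> 10.0.0.5 (expiry=19+11=30). clock=19
Op 10: insert a.com -> 10.0.0.1 (expiry=19+6=25). clock=19
Op 11: tick 3 -> clock=22.
Op 12: tick 7 -> clock=29. purged={a.com}
Final cache (unexpired): {c.com} -> size=1

Answer: 1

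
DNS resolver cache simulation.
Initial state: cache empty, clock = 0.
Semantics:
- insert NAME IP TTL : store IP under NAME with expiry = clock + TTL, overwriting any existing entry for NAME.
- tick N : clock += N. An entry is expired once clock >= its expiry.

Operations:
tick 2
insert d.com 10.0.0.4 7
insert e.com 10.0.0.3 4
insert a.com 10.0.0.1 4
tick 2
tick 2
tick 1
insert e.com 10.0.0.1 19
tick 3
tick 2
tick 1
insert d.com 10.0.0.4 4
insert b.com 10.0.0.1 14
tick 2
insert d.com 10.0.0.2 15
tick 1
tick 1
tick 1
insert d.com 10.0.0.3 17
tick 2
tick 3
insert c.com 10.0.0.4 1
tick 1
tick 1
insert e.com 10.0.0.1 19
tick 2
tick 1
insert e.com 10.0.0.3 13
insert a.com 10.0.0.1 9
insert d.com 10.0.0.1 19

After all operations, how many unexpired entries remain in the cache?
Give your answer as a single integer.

Answer: 3

Derivation:
Op 1: tick 2 -> clock=2.
Op 2: insert d.com -> 10.0.0.4 (expiry=2+7=9). clock=2
Op 3: insert e.com -> 10.0.0.3 (expiry=2+4=6). clock=2
Op 4: insert a.com -> 10.0.0.1 (expiry=2+4=6). clock=2
Op 5: tick 2 -> clock=4.
Op 6: tick 2 -> clock=6. purged={a.com,e.com}
Op 7: tick 1 -> clock=7.
Op 8: insert e.com -> 10.0.0.1 (expiry=7+19=26). clock=7
Op 9: tick 3 -> clock=10. purged={d.com}
Op 10: tick 2 -> clock=12.
Op 11: tick 1 -> clock=13.
Op 12: insert d.com -> 10.0.0.4 (expiry=13+4=17). clock=13
Op 13: insert b.com -> 10.0.0.1 (expiry=13+14=27). clock=13
Op 14: tick 2 -> clock=15.
Op 15: insert d.com -> 10.0.0.2 (expiry=15+15=30). clock=15
Op 16: tick 1 -> clock=16.
Op 17: tick 1 -> clock=17.
Op 18: tick 1 -> clock=18.
Op 19: insert d.com -> 10.0.0.3 (expiry=18+17=35). clock=18
Op 20: tick 2 -> clock=20.
Op 21: tick 3 -> clock=23.
Op 22: insert c.com -> 10.0.0.4 (expiry=23+1=24). clock=23
Op 23: tick 1 -> clock=24. purged={c.com}
Op 24: tick 1 -> clock=25.
Op 25: insert e.com -> 10.0.0.1 (expiry=25+19=44). clock=25
Op 26: tick 2 -> clock=27. purged={b.com}
Op 27: tick 1 -> clock=28.
Op 28: insert e.com -> 10.0.0.3 (expiry=28+13=41). clock=28
Op 29: insert a.com -> 10.0.0.1 (expiry=28+9=37). clock=28
Op 30: insert d.com -> 10.0.0.1 (expiry=28+19=47). clock=28
Final cache (unexpired): {a.com,d.com,e.com} -> size=3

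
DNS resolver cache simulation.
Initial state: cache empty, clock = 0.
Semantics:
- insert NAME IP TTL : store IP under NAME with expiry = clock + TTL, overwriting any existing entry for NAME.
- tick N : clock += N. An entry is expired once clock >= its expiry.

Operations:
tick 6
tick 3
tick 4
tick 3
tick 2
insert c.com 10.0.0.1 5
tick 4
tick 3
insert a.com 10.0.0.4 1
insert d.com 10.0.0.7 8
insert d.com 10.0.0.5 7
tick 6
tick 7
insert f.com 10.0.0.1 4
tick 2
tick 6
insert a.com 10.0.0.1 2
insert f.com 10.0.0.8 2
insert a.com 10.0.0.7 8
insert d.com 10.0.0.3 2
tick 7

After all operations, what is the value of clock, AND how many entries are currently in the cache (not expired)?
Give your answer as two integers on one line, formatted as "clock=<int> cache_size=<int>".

Op 1: tick 6 -> clock=6.
Op 2: tick 3 -> clock=9.
Op 3: tick 4 -> clock=13.
Op 4: tick 3 -> clock=16.
Op 5: tick 2 -> clock=18.
Op 6: insert c.com -> 10.0.0.1 (expiry=18+5=23). clock=18
Op 7: tick 4 -> clock=22.
Op 8: tick 3 -> clock=25. purged={c.com}
Op 9: insert a.com -> 10.0.0.4 (expiry=25+1=26). clock=25
Op 10: insert d.com -> 10.0.0.7 (expiry=25+8=33). clock=25
Op 11: insert d.com -> 10.0.0.5 (expiry=25+7=32). clock=25
Op 12: tick 6 -> clock=31. purged={a.com}
Op 13: tick 7 -> clock=38. purged={d.com}
Op 14: insert f.com -> 10.0.0.1 (expiry=38+4=42). clock=38
Op 15: tick 2 -> clock=40.
Op 16: tick 6 -> clock=46. purged={f.com}
Op 17: insert a.com -> 10.0.0.1 (expiry=46+2=48). clock=46
Op 18: insert f.com -> 10.0.0.8 (expiry=46+2=48). clock=46
Op 19: insert a.com -> 10.0.0.7 (expiry=46+8=54). clock=46
Op 20: insert d.com -> 10.0.0.3 (expiry=46+2=48). clock=46
Op 21: tick 7 -> clock=53. purged={d.com,f.com}
Final clock = 53
Final cache (unexpired): {a.com} -> size=1

Answer: clock=53 cache_size=1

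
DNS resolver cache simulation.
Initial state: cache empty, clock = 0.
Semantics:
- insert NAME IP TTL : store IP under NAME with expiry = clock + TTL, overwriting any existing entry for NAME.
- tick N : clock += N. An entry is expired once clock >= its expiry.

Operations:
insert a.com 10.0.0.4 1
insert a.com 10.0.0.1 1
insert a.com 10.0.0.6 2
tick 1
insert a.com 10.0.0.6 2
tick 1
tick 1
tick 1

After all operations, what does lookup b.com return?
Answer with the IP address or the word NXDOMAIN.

Op 1: insert a.com -> 10.0.0.4 (expiry=0+1=1). clock=0
Op 2: insert a.com -> 10.0.0.1 (expiry=0+1=1). clock=0
Op 3: insert a.com -> 10.0.0.6 (expiry=0+2=2). clock=0
Op 4: tick 1 -> clock=1.
Op 5: insert a.com -> 10.0.0.6 (expiry=1+2=3). clock=1
Op 6: tick 1 -> clock=2.
Op 7: tick 1 -> clock=3. purged={a.com}
Op 8: tick 1 -> clock=4.
lookup b.com: not in cache (expired or never inserted)

Answer: NXDOMAIN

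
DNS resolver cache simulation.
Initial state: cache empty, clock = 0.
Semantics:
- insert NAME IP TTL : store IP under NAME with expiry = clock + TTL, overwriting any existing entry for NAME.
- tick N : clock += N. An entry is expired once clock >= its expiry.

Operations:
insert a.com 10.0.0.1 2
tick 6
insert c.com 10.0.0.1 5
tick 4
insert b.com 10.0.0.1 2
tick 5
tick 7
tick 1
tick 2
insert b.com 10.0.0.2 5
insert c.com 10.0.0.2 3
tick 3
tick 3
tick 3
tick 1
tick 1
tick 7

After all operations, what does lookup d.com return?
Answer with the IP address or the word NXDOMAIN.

Answer: NXDOMAIN

Derivation:
Op 1: insert a.com -> 10.0.0.1 (expiry=0+2=2). clock=0
Op 2: tick 6 -> clock=6. purged={a.com}
Op 3: insert c.com -> 10.0.0.1 (expiry=6+5=11). clock=6
Op 4: tick 4 -> clock=10.
Op 5: insert b.com -> 10.0.0.1 (expiry=10+2=12). clock=10
Op 6: tick 5 -> clock=15. purged={b.com,c.com}
Op 7: tick 7 -> clock=22.
Op 8: tick 1 -> clock=23.
Op 9: tick 2 -> clock=25.
Op 10: insert b.com -> 10.0.0.2 (expiry=25+5=30). clock=25
Op 11: insert c.com -> 10.0.0.2 (expiry=25+3=28). clock=25
Op 12: tick 3 -> clock=28. purged={c.com}
Op 13: tick 3 -> clock=31. purged={b.com}
Op 14: tick 3 -> clock=34.
Op 15: tick 1 -> clock=35.
Op 16: tick 1 -> clock=36.
Op 17: tick 7 -> clock=43.
lookup d.com: not in cache (expired or never inserted)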